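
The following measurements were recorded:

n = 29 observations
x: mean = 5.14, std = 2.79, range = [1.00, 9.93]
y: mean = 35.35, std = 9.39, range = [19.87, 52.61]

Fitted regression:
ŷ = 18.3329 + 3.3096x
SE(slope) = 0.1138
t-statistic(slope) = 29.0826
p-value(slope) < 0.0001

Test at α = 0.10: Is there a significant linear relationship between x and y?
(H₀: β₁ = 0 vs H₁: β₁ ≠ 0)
Since p-value < 0.0001 < α = 0.10, reject H₀ — the slope is significantly different from 0.

Hypothesis test for the slope coefficient:

H₀: β₁ = 0 (no linear relationship)
H₁: β₁ ≠ 0 (linear relationship exists)

Test statistic: t = β̂₁ / SE(β̂₁) = 3.3096 / 0.1138 = 29.0826

The p-value (<0.0001) is the probability, under H₀, of a t-statistic at least as extreme as |t| = 29.0826 (two-sided, df = n − 2 = 27).

Decision rule: reject H₀ if p-value < α.
p-value < 0.0001 < α = 0.10 → reject H₀.

At α = 0.10 the data do provide convincing evidence of a nonzero slope.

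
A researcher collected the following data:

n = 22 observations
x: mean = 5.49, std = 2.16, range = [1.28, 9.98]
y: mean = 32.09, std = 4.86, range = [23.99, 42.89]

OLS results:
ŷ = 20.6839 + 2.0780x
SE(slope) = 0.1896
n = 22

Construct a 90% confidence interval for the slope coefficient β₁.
The 90% CI for β₁ is (1.7510, 2.4050)

Confidence interval for the slope:

The 90% CI for β₁ is: β̂₁ ± t*(α/2, n-2) × SE(β̂₁)

Step 1: Find critical t-value
- Confidence level = 0.9
- Degrees of freedom = n - 2 = 22 - 2 = 20
- t*(α/2, 20) = 1.7247

Step 2: Calculate margin of error
Margin = 1.7247 × 0.1896 = 0.3270

Step 3: Construct interval
CI = 2.0780 ± 0.3270
CI = (1.7510, 2.4050)

Interpretation: intervals built this way capture the true β₁ in 90% of repeated samples; here the plausible range for the per-unit effect of x on y is 1.7510 to 2.4050.
Since 0 is outside the interval, a two-sided test at α = 0.10 would reject H₀: β₁ = 0.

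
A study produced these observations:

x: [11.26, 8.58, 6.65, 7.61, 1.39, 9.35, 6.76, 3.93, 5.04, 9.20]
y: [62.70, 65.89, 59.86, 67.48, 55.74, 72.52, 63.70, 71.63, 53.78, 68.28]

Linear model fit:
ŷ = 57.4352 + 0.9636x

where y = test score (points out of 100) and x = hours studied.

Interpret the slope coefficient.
An increase of one hour in study time is associated with a 0.9636 points increase in predicted test score.

β₁ = 0.9636 is the change in predicted test score (points) per additional hour of study time.

Interpretation:
- Study time up by 1 hour → predicted test score increases by 0.9636 points
- The effect is assumed constant over the observed range of x (linearity)

The intercept β₀ = 57.4352 is the predicted test score when study time = 0; since the smallest observed x is 1.39, this is an extrapolation and mainly anchors the line.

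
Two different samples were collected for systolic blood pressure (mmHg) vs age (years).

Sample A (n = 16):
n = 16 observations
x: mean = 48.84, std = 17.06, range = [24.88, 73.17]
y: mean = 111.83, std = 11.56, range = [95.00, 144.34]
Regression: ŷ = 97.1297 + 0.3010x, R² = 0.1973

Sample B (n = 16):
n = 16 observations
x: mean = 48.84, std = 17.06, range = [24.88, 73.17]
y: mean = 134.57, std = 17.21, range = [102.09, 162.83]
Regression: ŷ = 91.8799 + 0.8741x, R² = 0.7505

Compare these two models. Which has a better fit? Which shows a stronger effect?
Model B has the better fit (R² = 0.7505 vs 0.1973). Model B shows the stronger effect (|β₁| = 0.8741 vs 0.3010).

Model Comparison:

Fit — compare R²:
- Model A: R² = 0.1973 → 19.73% of variance in blood pressure explained
- Model B: R² = 0.7505 → 75.05% of variance in blood pressure explained
- 0.7505 > 0.1973 → Model B has the better fit

Which has the larger per-year effect? (|β₁|)
- Model A: β₁ = 0.3010 → predicted blood pressure rises 0.3010 mmHg per additional year of age
- Model B: β₁ = 0.8741 → predicted blood pressure rises 0.8741 mmHg per additional year of age
- |0.3010| < |0.8741| → Model B shows the stronger marginal effect

Notes:
- A steeper slope doesn't make a better model if the scatter around the line is large.
- The two samples could reflect different populations, time periods, or measurement quality.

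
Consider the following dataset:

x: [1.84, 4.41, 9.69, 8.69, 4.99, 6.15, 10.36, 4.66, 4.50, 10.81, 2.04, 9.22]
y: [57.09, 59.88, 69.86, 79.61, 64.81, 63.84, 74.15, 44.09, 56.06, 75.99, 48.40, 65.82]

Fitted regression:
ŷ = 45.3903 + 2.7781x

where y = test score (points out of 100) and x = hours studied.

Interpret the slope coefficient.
An increase of one hour in study time is associated with a 2.7781 points increase in predicted test score.

The slope coefficient β₁ = 2.7781 represents the marginal effect of study time on test score.

Interpretation:
- Study time up by 1 hour → predicted test score increases by 2.7781 points
- This is a linear approximation: the same per-unit change is assumed across the whole observed x range

(β₀ = 45.3903 is the fitted value at x = 0 and is not part of the slope interpretation.)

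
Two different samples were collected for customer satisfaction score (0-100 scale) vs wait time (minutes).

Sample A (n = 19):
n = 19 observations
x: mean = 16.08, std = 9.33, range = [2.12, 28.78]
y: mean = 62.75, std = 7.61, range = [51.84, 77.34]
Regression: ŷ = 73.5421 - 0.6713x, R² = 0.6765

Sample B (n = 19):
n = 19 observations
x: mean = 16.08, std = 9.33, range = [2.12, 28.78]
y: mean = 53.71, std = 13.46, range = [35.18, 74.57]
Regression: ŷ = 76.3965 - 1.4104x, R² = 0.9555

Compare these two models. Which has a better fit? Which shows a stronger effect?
Model B has the better fit (R² = 0.9555 vs 0.6765). Model B shows the stronger effect (|β₁| = 1.4104 vs 0.6713).

Model Comparison:

Which explains more variance? (R²)
- Model A: R² = 0.6765 → 67.65% of variance in satisfaction score explained
- Model B: R² = 0.9555 → 95.55% of variance in satisfaction score explained
- 0.9555 > 0.6765 → Model B has the better fit

Effect size (slope magnitude):
- Model A: β₁ = -0.6713 → predicted satisfaction score falls 0.6713 points per additional minute of wait time
- Model B: β₁ = -1.4104 → predicted satisfaction score falls 1.4104 points per additional minute of wait time
- |-0.6713| < |-1.4104| → Model B shows the stronger marginal effect

Note: R² measures how tightly points cluster around the line; β₁ measures how steep the line is — they answer different questions.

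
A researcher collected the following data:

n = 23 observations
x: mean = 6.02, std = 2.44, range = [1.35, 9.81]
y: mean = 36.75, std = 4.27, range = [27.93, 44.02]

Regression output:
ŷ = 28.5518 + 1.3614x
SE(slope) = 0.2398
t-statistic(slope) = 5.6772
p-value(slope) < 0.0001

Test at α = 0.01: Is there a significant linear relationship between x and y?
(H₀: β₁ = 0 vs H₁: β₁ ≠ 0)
p-value < 0.0001 < α = 0.01, so we reject H₀. The relationship is significant.

Hypothesis test for the slope coefficient:

H₀: β₁ = 0 (no linear relationship)
H₁: β₁ ≠ 0 (linear relationship exists)

Test statistic: t = β̂₁ / SE(β̂₁) = 1.3614 / 0.2398 = 5.6772

The p-value (<0.0001) is the probability, under H₀, of a t-statistic at least as extreme as |t| = 5.6772 (two-sided, df = n − 2 = 21).

Decision rule: reject H₀ if p-value < α.
p-value < 0.0001 < α = 0.01 → reject H₀.

There is sufficient evidence at the 1% significance level to conclude that a linear relationship exists between x and y.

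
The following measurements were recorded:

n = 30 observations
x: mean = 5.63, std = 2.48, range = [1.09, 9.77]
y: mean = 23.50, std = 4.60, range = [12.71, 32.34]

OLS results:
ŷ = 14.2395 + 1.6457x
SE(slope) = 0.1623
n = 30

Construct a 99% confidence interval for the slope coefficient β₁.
The 99% CI for β₁ is (1.1972, 2.0942)

Confidence interval for the slope:

The 99% CI for β₁ is: β̂₁ ± t*(α/2, n-2) × SE(β̂₁)

Step 1: Find critical t-value
- Confidence level = 0.99
- Degrees of freedom = n - 2 = 30 - 2 = 28
- t*(α/2, 28) = 2.7633

Step 2: Calculate margin of error
Margin = 2.7633 × 0.1623 = 0.4485

Step 3: Construct interval
CI = 1.6457 ± 0.4485
CI = (1.1972, 2.0942)

Interpretation: each one-unit increase in x is associated with a change in mean y of between 1.1972 and 2.0942, with 99% confidence.
The interval does not include 0, suggesting a significant linear relationship.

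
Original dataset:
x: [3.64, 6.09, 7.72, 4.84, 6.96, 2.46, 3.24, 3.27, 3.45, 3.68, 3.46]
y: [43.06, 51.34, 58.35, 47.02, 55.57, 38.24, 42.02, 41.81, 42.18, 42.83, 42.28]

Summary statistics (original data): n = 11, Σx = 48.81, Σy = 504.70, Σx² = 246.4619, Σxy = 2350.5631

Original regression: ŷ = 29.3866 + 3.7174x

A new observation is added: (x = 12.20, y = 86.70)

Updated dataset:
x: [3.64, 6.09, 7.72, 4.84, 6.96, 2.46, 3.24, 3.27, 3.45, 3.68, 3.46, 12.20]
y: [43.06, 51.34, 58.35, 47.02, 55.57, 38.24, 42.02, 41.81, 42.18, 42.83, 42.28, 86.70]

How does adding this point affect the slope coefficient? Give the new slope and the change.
Adding the point moves β₁ from 3.7174 to 4.7174, i.e. it increases by 1.0000 (+26.9%).

x = 12.20 lies well outside the original x-range [2.46, 7.72] (x̄ ≈ 4.44), so this observation has high leverage and can move the slope substantially.

Step 1: Update the sums with the new point (n goes from 11 to 12)
Σx  = 48.81 + 12.20 = 61.01
Σy  = 504.70 + 86.70 = 591.40
Σx² = 246.4619 + 12.20² = 246.4619 + 148.8400 = 395.3019
Σxy = 2350.5631 + 12.20×86.70 = 2350.5631 + 1057.7400 = 3408.3031

Step 2: Recompute the slope with b₁ = (nΣxy − ΣxΣy) / (nΣx² − (Σx)²)
Numerator   = 12×3408.3031 − 61.01×591.40 = 40899.6372 − 36081.3140 = 4818.3232
Denominator = 12×395.3019 − 61.01² = 4743.6228 − 3722.2201 = 1021.4027
b₁(new) = 4818.3232 / 1021.4027 = 4.7174

(Same formula on the original sums: (11×2350.5631 − 48.81×504.70) / (11×246.4619 − 48.81²) = 1221.7871 / 328.6648 = 3.7174, matching the given fit.)

Step 3: Change in slope
Δβ₁ = 4.7174 − 3.7174 = +1.0000
Relative change = +1.0000 / 3.7174 × 100% = +26.9%
→ the slope increases when the point is added.

Because the point sits above the extension of the original line at a high-leverage x, it tilts the fit up.
In practice: refit with and without it and report both if conclusions differ; investigate whether it comes from the same population as the rest of the sample.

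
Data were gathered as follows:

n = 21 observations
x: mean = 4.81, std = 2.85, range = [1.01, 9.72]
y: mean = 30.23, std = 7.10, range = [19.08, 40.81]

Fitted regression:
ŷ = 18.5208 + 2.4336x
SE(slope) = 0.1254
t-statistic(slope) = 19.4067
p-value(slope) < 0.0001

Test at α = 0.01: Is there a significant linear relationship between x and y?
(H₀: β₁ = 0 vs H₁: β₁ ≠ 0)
Reject H₀: p-value < 0.0001 < α = 0.01. The linear relationship is significant at the 1% level.

Hypothesis test for the slope coefficient:

H₀: β₁ = 0 (no linear relationship)
H₁: β₁ ≠ 0 (linear relationship exists)

Test statistic: t = β̂₁ / SE(β̂₁) = 2.4336 / 0.1254 = 19.4067

The p-value (<0.0001) is the probability, under H₀, of a t-statistic at least as extreme as |t| = 19.4067 (two-sided, df = n − 2 = 19).

Decision rule: reject H₀ if p-value < α.
p-value < 0.0001 < α = 0.01 → reject H₀.

Conclusion: the linear association between x and y is significant at the 1% level.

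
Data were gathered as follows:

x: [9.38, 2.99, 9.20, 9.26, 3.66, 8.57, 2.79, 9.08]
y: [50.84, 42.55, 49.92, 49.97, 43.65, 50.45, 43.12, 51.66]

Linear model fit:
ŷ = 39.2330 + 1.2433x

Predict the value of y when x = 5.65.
ŷ = 46.2576

x = 5.65 lies inside the observed range [2.79, 9.38], so the fitted equation applies directly:

ŷ = 39.2330 + 1.2433 × 5.65
ŷ = 39.2330 + 7.0246
ŷ = 46.2576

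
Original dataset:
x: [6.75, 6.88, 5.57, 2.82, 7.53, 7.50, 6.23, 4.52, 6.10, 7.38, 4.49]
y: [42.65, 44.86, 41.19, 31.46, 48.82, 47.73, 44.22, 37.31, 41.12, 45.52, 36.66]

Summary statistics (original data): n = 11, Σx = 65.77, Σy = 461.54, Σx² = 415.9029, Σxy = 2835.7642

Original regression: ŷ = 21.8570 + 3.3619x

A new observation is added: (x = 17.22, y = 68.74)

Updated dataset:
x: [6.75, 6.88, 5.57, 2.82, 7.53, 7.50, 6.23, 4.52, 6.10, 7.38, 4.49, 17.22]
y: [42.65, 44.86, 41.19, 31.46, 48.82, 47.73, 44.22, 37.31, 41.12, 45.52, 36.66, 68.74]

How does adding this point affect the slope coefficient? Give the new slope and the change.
The slope changes from 3.3619 to 2.5428 (change of -0.8191, or -24.4%).

x = 17.22 lies well outside the original x-range [2.82, 7.53] (x̄ ≈ 5.98), so this observation has high leverage and can move the slope substantially.

Step 1: Update the sums with the new point (n goes from 11 to 12)
Σx  = 65.77 + 17.22 = 82.99
Σy  = 461.54 + 68.74 = 530.28
Σx² = 415.9029 + 17.22² = 415.9029 + 296.5284 = 712.4313
Σxy = 2835.7642 + 17.22×68.74 = 2835.7642 + 1183.7028 = 4019.4670

Step 2: Recompute the slope with b₁ = (nΣxy − ΣxΣy) / (nΣx² − (Σx)²)
Numerator   = 12×4019.4670 − 82.99×530.28 = 48233.6040 − 44007.9372 = 4225.6668
Denominator = 12×712.4313 − 82.99² = 8549.1756 − 6887.3401 = 1661.8355
b₁(new) = 4225.6668 / 1661.8355 = 2.5428

(Same formula on the original sums: (11×2835.7642 − 65.77×461.54) / (11×415.9029 − 65.77²) = 837.9204 / 249.2390 = 3.3619, matching the given fit.)

Step 3: Change in slope
Δβ₁ = 2.5428 − 3.3619 = -0.8191
Relative change = -0.8191 / 3.3619 × 100% = -24.4%
→ the slope decreases when the point is added.

Because the point sits below the extension of the original line at a high-leverage x, it tilts the fit down.
In practice: investigate whether it comes from the same population as the rest of the sample; refit with and without it and report both if conclusions differ.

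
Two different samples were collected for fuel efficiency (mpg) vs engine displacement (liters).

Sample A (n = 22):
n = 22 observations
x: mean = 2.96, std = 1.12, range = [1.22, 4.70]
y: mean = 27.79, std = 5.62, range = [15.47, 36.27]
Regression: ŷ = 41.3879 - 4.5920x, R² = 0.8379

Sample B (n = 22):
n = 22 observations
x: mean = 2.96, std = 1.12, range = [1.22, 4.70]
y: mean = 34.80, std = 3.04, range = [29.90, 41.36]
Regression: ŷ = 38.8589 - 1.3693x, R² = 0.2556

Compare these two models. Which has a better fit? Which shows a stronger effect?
Model A has the better fit (R² = 0.8379 vs 0.2556). Model A shows the stronger effect (|β₁| = 4.5920 vs 1.3693).

Model Comparison:

Goodness of fit (R²):
- Model A: R² = 0.8379 → 83.79% of variance in fuel efficiency explained
- Model B: R² = 0.2556 → 25.56% of variance in fuel efficiency explained
- 0.8379 > 0.2556 → Model A has the better fit

Effect size (slope magnitude):
- Model A: β₁ = -4.5920 → predicted fuel efficiency falls 4.5920 mpg per additional liter of engine displacement
- Model B: β₁ = -1.3693 → predicted fuel efficiency falls 1.3693 mpg per additional liter of engine displacement
- |-4.5920| > |-1.3693| → Model A shows the stronger marginal effect

Notes:
- A steeper slope doesn't make a better model if the scatter around the line is large.
- R² measures how tightly points cluster around the line; β₁ measures how steep the line is — they answer different questions.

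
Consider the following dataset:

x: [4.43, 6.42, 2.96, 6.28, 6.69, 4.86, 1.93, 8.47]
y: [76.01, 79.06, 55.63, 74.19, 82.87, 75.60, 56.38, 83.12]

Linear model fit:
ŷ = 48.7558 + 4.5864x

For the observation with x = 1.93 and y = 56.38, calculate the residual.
Residual = -1.2276

The residual is the difference between the actual value and the predicted value:

Residual = y - ŷ

Step 1: Calculate predicted value
ŷ = 48.7558 + 4.5864 × 1.93
ŷ = 57.6076

Step 2: Calculate residual
Residual = 56.38 - 57.6076
Residual = -1.2276

Sign check: y < ŷ, so the point is below the line and the fit overestimates here.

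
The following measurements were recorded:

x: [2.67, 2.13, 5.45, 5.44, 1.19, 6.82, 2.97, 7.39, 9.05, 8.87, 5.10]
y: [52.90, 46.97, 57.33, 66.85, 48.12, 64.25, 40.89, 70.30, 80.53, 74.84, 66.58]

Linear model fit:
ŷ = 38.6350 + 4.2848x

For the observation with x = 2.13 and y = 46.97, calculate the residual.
Residual = -0.7916

The residual is the difference between the actual value and the predicted value:

Residual = y - ŷ

Step 1: Calculate predicted value
ŷ = 38.6350 + 4.2848 × 2.13
ŷ = 47.7616

Step 2: Calculate residual
Residual = 46.97 - 47.7616
Residual = -0.7916

The residual is negative, so the observed y = 46.97 sits below the regression line (the line overestimates it by 0.7916).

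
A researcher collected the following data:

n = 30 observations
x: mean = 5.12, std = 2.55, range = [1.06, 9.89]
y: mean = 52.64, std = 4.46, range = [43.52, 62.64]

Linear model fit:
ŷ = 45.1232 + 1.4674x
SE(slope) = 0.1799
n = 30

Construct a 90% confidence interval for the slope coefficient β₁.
The 90% CI for β₁ is (1.1614, 1.7734)

Confidence interval for the slope:

The 90% CI for β₁ is: β̂₁ ± t*(α/2, n-2) × SE(β̂₁)

Step 1: Find critical t-value
- Confidence level = 0.9
- Degrees of freedom = n - 2 = 30 - 2 = 28
- t*(α/2, 28) = 1.7011

Step 2: Calculate margin of error
Margin = 1.7011 × 0.1799 = 0.3060

Step 3: Construct interval
CI = 1.4674 ± 0.3060
CI = (1.1614, 1.7734)

Interpretation: each one-unit increase in x is associated with a change in mean y of between 1.1614 and 1.7734, with 90% confidence.
Both endpoints are positive, so the data support a genuinely positive slope at this confidence level.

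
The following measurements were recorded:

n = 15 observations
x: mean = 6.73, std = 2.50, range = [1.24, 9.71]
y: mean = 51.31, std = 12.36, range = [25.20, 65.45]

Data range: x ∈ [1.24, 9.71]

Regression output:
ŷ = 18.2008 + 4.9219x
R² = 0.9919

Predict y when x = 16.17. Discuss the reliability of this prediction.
ŷ = 97.7879, but this is extrapolation (above the data range [1.24, 9.71]) and may be unreliable.

Prediction calculation:
ŷ = 18.2008 + 4.9219 × 16.17
ŷ = 97.7879

Reliability:
- Data range: x ∈ [1.24, 9.71]
- Prediction point: x = 16.17 is 6.46 units above the observed range → this is EXTRAPOLATION, not interpolation

Why that matters here:
- Real relationships often flatten, saturate, or turn nonlinear at extremes
- The linear relationship may not hold outside the observed range

A defensible statement: 'if the linear trend continued to x = 16.17, y would be about 97.7879' — the premise is untested.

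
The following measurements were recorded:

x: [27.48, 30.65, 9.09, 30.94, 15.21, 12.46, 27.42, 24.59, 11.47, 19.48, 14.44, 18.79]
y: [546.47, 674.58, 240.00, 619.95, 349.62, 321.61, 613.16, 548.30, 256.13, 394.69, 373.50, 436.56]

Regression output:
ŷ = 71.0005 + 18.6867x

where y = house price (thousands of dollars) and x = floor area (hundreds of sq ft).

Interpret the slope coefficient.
An increase of one hundred sq ft in floor area is associated with a 18.6867 thousand dollars increase in predicted house price.

β₁ = 18.6867 is the change in predicted house price (thousand dollars) per additional hundred sq ft of floor area.

Interpretation:
- Floor area up by 1 hundred sq ft → predicted house price increases by 18.6867 thousand dollars
- This is a linear approximation: the same per-unit change is assumed across the whole observed x range

The intercept β₀ = 71.0005 is the predicted house price when floor area = 0; since the smallest observed x is 9.09, this is an extrapolation and mainly anchors the line.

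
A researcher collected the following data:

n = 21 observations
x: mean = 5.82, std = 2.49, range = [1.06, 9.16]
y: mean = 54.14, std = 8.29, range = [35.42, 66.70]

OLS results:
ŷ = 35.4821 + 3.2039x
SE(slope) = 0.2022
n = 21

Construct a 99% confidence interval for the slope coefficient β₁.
The 99% CI for β₁ is (2.6254, 3.7824)

Confidence interval for the slope:

The 99% CI for β₁ is: β̂₁ ± t*(α/2, n-2) × SE(β̂₁)

Step 1: Find critical t-value
- Confidence level = 0.99
- Degrees of freedom = n - 2 = 21 - 2 = 19
- t*(α/2, 19) = 2.8609

Step 2: Calculate margin of error
Margin = 2.8609 × 0.2022 = 0.5785

Step 3: Construct interval
CI = 3.2039 ± 0.5785
CI = (2.6254, 3.7824)

Interpretation: intervals built this way capture the true β₁ in 99% of repeated samples; here the plausible range for the per-unit effect of x on y is 2.6254 to 3.7824.
The interval does not include 0, suggesting a significant linear relationship.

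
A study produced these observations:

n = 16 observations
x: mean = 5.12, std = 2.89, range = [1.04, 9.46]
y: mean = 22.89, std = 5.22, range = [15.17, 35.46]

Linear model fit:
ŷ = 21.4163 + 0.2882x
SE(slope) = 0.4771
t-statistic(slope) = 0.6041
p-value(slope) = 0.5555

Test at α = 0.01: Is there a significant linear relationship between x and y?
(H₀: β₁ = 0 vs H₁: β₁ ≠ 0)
Since p-value = 0.5555 ≥ α = 0.01, fail to reject H₀ — the slope is not significantly different from 0.

Hypothesis test for the slope coefficient:

H₀: β₁ = 0 (no linear relationship)
H₁: β₁ ≠ 0 (linear relationship exists)

Test statistic: t = β̂₁ / SE(β̂₁) = 0.2882 / 0.4771 = 0.6041

With df = 14, the two-sided p-value for |t| = 0.6041 is 0.5555.

Decision rule: reject H₀ if p-value < α.
p-value = 0.5555 ≥ α = 0.01 → fail to reject H₀.

At α = 0.01 the data do not provide convincing evidence of a nonzero slope.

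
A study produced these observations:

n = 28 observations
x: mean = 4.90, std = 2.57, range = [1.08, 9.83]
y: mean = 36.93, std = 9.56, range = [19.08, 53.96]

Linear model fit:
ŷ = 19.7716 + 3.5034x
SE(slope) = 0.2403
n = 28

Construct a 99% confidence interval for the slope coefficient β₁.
The 99% CI for β₁ is (2.8357, 4.1711)

Confidence interval for the slope:

The 99% CI for β₁ is: β̂₁ ± t*(α/2, n-2) × SE(β̂₁)

Step 1: Find critical t-value
- Confidence level = 0.99
- Degrees of freedom = n - 2 = 28 - 2 = 26
- t*(α/2, 26) = 2.7787

Step 2: Calculate margin of error
Margin = 2.7787 × 0.2403 = 0.6677

Step 3: Construct interval
CI = 3.5034 ± 0.6677
CI = (2.8357, 4.1711)

Interpretation: each one-unit increase in x is associated with a change in mean y of between 2.8357 and 4.1711, with 99% confidence.
The interval does not include 0, suggesting a significant linear relationship.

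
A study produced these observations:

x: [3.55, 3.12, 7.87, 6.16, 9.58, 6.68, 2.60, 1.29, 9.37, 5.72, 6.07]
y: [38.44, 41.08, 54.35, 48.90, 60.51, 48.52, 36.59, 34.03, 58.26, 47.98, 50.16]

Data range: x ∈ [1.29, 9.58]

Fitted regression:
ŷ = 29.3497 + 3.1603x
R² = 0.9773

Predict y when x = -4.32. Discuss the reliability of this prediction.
ŷ = 15.6972 (extrapolation — x = -4.32 lies outside [1.29, 9.58], so reliability is low).

Prediction calculation:
ŷ = 29.3497 + 3.1603 × (-4.32)
ŷ = 15.6972

Reliability:
- Data range: x ∈ [1.29, 9.58]
- Prediction point: x = -4.32 is 5.61 units below the observed range → this is EXTRAPOLATION, not interpolation

Why that matters here:
- Real relationships often flatten, saturate, or turn nonlinear at extremes
- The standard error of prediction grows with (x − x̄)², and x = -4.32 is far from x̄ = 5.64

The R² = 0.9773 only validates the fit within [1.29, 9.58]; treat ŷ = 15.6972 with caution.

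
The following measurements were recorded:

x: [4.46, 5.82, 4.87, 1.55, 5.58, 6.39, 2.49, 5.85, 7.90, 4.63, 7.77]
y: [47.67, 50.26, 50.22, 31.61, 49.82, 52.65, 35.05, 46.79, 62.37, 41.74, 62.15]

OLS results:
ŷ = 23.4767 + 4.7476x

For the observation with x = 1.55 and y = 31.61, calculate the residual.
Residual = 0.7745

The residual is the difference between the actual value and the predicted value:

Residual = y - ŷ

Step 1: Calculate predicted value
ŷ = 23.4767 + 4.7476 × 1.55
ŷ = 30.8355

Step 2: Calculate residual
Residual = 31.61 - 30.8355
Residual = 0.7745

The residual is positive, so the observed y = 31.61 sits above the regression line (the line underestimates it by 0.7745).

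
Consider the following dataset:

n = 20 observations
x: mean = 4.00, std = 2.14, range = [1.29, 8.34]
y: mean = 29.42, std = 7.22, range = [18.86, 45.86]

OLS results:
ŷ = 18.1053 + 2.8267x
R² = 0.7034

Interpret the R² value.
R² = 0.7034 means 70.34% of the variation in y is explained by the linear relationship with x. This indicates a strong fit.

R² (coefficient of determination) measures the proportion of variance in y explained by the regression model.

Here R² = 0.7034:
- Explained: 70.34% of the variation in y
- Unexplained (residual): 100% − 70.34% = 29.66%
- Rule of thumb (below 0.3 weak; 0.3 to below 0.7 moderate; 0.7 and above strong) → strong

Equivalently, for simple linear regression R² = r², so |r| = √0.7034 ≈ 0.8387.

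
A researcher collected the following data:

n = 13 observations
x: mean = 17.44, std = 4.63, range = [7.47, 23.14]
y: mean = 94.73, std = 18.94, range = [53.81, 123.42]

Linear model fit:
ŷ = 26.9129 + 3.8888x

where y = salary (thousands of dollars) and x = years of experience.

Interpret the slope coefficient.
On average, salary is about 3.8888 thousand dollars higher for every extra year of experience.

The slope β₁ = 3.8888 gives the rate at which the fitted salary changes with experience.

Interpretation:
- Experience up by 1 year → predicted salary increases by 3.8888 thousand dollars
- The effect is assumed constant over the observed range of x (linearity)
- The sign (+) gives the direction; the magnitude 3.8888 gives the size of the effect per year

The intercept β₀ = 26.9129 is the predicted salary when experience = 0; since the smallest observed x is 7.47, this is an extrapolation and mainly anchors the line.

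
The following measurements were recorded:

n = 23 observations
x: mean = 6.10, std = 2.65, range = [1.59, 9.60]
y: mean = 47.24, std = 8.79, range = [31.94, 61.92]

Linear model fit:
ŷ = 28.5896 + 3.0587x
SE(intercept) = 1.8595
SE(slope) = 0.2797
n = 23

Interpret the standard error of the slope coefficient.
The slope 3.0587 is pinned down to within about ±0.2797 (one SE) by these data — relative uncertainty 9.1%, i.e. precise.

SE(β̂₁) = 0.2797 says: if we drew many samples of n = 23 from the same population and refit each time, the fitted slopes would scatter with a standard deviation of roughly 0.2797 around the true β₁.

Relative precision:
- SE / |β̂₁| = 0.2797 / 3.0587 = 9.1%
- Rule of thumb (under 20%: precise; 20% to under 50%: moderately precise; 50% or more: imprecise) → precise

Rough 95% range (±2 SE): 3.0587 ± 0.5594 → (2.4993, 3.6181).

What drives SE(β̂₁): more residual scatter → larger SE; larger n (here n = 23) → smaller SE.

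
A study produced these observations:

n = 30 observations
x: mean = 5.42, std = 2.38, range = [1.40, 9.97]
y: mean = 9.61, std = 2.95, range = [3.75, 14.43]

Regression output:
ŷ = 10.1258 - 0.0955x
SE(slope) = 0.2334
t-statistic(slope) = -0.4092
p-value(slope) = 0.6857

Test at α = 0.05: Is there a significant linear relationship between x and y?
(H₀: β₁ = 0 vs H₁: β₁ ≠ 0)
Since p-value = 0.6857 ≥ α = 0.05, fail to reject H₀ — the slope is not significantly different from 0.

Hypothesis test for the slope coefficient:

H₀: β₁ = 0 (no linear relationship)
H₁: β₁ ≠ 0 (linear relationship exists)

Test statistic: t = β̂₁ / SE(β̂₁) = -0.0955 / 0.2334 = -0.4092

With df = 28, the two-sided p-value for |t| = 0.4092 is 0.6857.

Decision rule: reject H₀ if p-value < α.
p-value = 0.6857 ≥ α = 0.05 → fail to reject H₀.

Conclusion: the linear association between x and y is not significant at the 5% level.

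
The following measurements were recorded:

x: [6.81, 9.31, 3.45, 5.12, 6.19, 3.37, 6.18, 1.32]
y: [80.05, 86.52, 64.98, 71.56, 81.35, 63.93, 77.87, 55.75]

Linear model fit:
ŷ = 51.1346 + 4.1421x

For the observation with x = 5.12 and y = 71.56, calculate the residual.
Residual = -0.7822

The residual is the difference between the actual value and the predicted value:

Residual = y - ŷ

Step 1: Calculate predicted value
ŷ = 51.1346 + 4.1421 × 5.12
ŷ = 72.3422

Step 2: Calculate residual
Residual = 71.56 - 72.3422
Residual = -0.7822

The residual is negative, so the observed y = 71.56 sits below the regression line (the line overestimates it by 0.7822).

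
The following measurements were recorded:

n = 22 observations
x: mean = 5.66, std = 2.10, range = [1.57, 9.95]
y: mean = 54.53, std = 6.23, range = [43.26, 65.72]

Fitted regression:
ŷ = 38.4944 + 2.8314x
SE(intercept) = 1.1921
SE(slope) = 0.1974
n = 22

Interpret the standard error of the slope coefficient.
The slope 2.8314 is pinned down to within about ±0.1974 (one SE) by these data — relative uncertainty 7.0%, i.e. precise.

SE(β̂₁) = 0.1974 says: if we drew many samples of n = 22 from the same population and refit each time, the fitted slopes would scatter with a standard deviation of roughly 0.1974 around the true β₁.

Relative precision:
- SE / |β̂₁| = 0.1974 / 2.8314 = 7.0%
- Rule of thumb (under 20%: precise; 20% to under 50%: moderately precise; 50% or more: imprecise) → precise

Link to the t-test: t = β̂₁ / SE(β̂₁) = 2.8314 / 0.1974 = 14.3435, the statistic for H₀: β₁ = 0.

What drives SE(β̂₁): larger n (here n = 22) → smaller SE; wider spread of x values → smaller SE.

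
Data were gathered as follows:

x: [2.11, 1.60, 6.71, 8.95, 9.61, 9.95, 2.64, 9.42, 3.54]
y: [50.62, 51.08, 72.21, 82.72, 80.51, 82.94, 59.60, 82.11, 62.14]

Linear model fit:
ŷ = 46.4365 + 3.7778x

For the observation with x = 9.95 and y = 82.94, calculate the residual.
Residual = -1.0856

The residual is the difference between the actual value and the predicted value:

Residual = y - ŷ

Step 1: Calculate predicted value
ŷ = 46.4365 + 3.7778 × 9.95
ŷ = 84.0256

Step 2: Calculate residual
Residual = 82.94 - 84.0256
Residual = -1.0856

Sign check: y < ŷ, so the point is below the line and the fit overestimates here.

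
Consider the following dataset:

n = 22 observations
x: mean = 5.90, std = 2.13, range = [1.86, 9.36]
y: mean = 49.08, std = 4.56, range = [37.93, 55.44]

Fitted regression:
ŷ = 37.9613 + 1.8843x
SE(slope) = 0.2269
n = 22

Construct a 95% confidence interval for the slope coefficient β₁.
The 95% CI for β₁ is (1.4110, 2.3576)

Confidence interval for the slope:

The 95% CI for β₁ is: β̂₁ ± t*(α/2, n-2) × SE(β̂₁)

Step 1: Find critical t-value
- Confidence level = 0.95
- Degrees of freedom = n - 2 = 22 - 2 = 20
- t*(α/2, 20) = 2.0860

Step 2: Calculate margin of error
Margin = 2.0860 × 0.2269 = 0.4733

Step 3: Construct interval
CI = 1.8843 ± 0.4733
CI = (1.4110, 2.3576)

Interpretation: each one-unit increase in x is associated with a change in mean y of between 1.4110 and 2.3576, with 95% confidence.
Since 0 is outside the interval, a two-sided test at α = 0.05 would reject H₀: β₁ = 0.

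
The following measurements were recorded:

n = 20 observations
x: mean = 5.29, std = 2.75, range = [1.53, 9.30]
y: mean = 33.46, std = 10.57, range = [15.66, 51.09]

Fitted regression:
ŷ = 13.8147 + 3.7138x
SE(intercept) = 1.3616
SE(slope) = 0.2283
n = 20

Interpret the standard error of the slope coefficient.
SE(β̂₁) = 0.2283 is the estimated standard deviation of the slope estimate across repeated samples; relative to β̂₁ = 3.7138 that is 6.1%, a precise estimate.

SE(β̂₁) = 0.2283 says: if we drew many samples of n = 20 from the same population and refit each time, the fitted slopes would scatter with a standard deviation of roughly 0.2283 around the true β₁.

Relative precision:
- SE / |β̂₁| = 0.2283 / 3.7138 = 6.1%
- Rule of thumb (under 20%: precise; 20% to under 50%: moderately precise; 50% or more: imprecise) → precise

Rough 95% range (±2 SE): 3.7138 ± 0.4566 → (3.2572, 4.1704).

What drives SE(β̂₁): more residual scatter → larger SE.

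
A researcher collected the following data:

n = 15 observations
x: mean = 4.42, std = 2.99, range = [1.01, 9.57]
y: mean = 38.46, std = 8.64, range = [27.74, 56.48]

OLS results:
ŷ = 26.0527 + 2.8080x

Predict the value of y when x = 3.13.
ŷ = 34.8417

Plug x = 3.13 into the fitted line:

ŷ = 26.0527 + 2.8080 × 3.13
ŷ = 26.0527 + 8.7890
ŷ = 34.8417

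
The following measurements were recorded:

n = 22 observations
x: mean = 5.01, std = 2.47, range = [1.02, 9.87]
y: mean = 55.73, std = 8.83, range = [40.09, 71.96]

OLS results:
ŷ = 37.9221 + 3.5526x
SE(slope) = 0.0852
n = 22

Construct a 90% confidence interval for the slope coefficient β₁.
The 90% CI for β₁ is (3.4057, 3.6995)

Confidence interval for the slope:

The 90% CI for β₁ is: β̂₁ ± t*(α/2, n-2) × SE(β̂₁)

Step 1: Find critical t-value
- Confidence level = 0.9
- Degrees of freedom = n - 2 = 22 - 2 = 20
- t*(α/2, 20) = 1.7247

Step 2: Calculate margin of error
Margin = 1.7247 × 0.0852 = 0.1469

Step 3: Construct interval
CI = 3.5526 ± 0.1469
CI = (3.4057, 3.6995)

Interpretation: each one-unit increase in x is associated with a change in mean y of between 3.4057 and 3.6995, with 90% confidence.
Since 0 is outside the interval, a two-sided test at α = 0.10 would reject H₀: β₁ = 0.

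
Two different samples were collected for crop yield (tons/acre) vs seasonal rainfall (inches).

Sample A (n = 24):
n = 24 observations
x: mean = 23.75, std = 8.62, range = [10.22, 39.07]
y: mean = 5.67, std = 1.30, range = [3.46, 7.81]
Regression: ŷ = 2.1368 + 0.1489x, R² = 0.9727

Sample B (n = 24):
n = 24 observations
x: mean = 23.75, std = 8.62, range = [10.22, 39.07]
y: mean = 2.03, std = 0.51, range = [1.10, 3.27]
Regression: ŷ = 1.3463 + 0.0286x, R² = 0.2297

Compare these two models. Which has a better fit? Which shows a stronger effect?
Model A has the better fit (R² = 0.9727 vs 0.2297). Model A shows the stronger effect (|β₁| = 0.1489 vs 0.0286).

Model Comparison:

Goodness of fit (R²):
- Model A: R² = 0.9727 → 97.27% of variance in crop yield explained
- Model B: R² = 0.2297 → 22.97% of variance in crop yield explained
- 0.9727 > 0.2297 → Model A has the better fit

Strength of effect — compare |β₁|:
- Model A: β₁ = 0.1489 → predicted crop yield rises 0.1489 tons/acre per additional inch of rainfall
- Model B: β₁ = 0.0286 → predicted crop yield rises 0.0286 tons/acre per additional inch of rainfall
- |0.1489| > |0.0286| → Model A shows the stronger marginal effect

Note: The two samples could reflect different populations, time periods, or measurement quality.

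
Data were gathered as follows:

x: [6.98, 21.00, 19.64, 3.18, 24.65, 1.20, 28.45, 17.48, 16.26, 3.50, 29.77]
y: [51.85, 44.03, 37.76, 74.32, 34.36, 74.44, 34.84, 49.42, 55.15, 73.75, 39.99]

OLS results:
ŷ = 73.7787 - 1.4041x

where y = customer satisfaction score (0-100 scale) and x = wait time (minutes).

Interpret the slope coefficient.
On average, satisfaction score is about 1.4041 points lower for every extra minute of wait time.

The slope β₁ = -1.4041 gives the rate at which the fitted satisfaction score changes with wait time.

Interpretation:
- Wait time up by 1 minute → predicted satisfaction score decreases by 1.4041 points
- The effect is assumed constant over the observed range of x (linearity)

(β₀ = 73.7787 is the fitted value at x = 0 and is not part of the slope interpretation.)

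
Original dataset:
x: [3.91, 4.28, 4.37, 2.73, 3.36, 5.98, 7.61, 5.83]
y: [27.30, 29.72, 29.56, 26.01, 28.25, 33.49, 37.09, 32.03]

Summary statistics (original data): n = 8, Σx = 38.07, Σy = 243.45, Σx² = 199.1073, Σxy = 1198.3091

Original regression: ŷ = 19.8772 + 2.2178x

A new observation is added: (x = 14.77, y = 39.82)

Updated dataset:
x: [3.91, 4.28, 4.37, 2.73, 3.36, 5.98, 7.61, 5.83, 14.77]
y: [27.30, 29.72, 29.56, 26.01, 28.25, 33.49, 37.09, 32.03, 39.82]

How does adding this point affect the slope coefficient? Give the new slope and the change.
The slope changes from 2.2178 to 1.1524 (change of -1.0654, or -48.0%).

The new point has HIGH LEVERAGE: x = 14.77 is far from the original mean x̄ = 38.07/8 ≈ 4.76 (original range [2.73, 7.61]).

Step 1: Update the sums with the new point (n goes from 8 to 9)
Σx  = 38.07 + 14.77 = 52.84
Σy  = 243.45 + 39.82 = 283.27
Σx² = 199.1073 + 14.77² = 199.1073 + 218.1529 = 417.2602
Σxy = 1198.3091 + 14.77×39.82 = 1198.3091 + 588.1414 = 1786.4505

Step 2: Recompute the slope with b₁ = (nΣxy − ΣxΣy) / (nΣx² − (Σx)²)
Numerator   = 9×1786.4505 − 52.84×283.27 = 16078.0545 − 14967.9868 = 1110.0677
Denominator = 9×417.2602 − 52.84² = 3755.3418 − 2792.0656 = 963.2762
b₁(new) = 1110.0677 / 963.2762 = 1.1524

(Same formula on the original sums: (8×1198.3091 − 38.07×243.45) / (8×199.1073 − 38.07²) = 318.3313 / 143.5335 = 2.2178, matching the given fit.)

Step 3: Change in slope
Δβ₁ = 1.1524 − 2.2178 = -1.0654
Relative change = -1.0654 / 2.2178 × 100% = -48.0%
→ the slope decreases when the point is added.

Because the point sits below the extension of the original line at a high-leverage x, it tilts the fit down.
In practice: investigate whether it comes from the same population as the rest of the sample.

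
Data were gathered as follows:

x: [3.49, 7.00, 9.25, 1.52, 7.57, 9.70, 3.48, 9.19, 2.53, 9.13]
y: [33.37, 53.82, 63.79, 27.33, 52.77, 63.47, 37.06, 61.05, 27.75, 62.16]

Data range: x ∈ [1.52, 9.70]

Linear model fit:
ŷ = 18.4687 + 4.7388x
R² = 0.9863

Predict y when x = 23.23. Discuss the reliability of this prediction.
ŷ = 128.5510 (extrapolation — x = 23.23 lies outside [1.52, 9.70], so reliability is low).

Prediction calculation:
ŷ = 18.4687 + 4.7388 × 23.23
ŷ = 128.5510

Reliability:
- Data range: x ∈ [1.52, 9.70]
- Prediction point: x = 23.23 is 13.53 units above the observed range → this is EXTRAPOLATION, not interpolation

Why that matters here:
- R² describes fit only over the sampled x values; it says nothing about behaviour beyond them
- The linear relationship may not hold outside the observed range
- The standard error of prediction grows with (x − x̄)², and x = 23.23 is far from x̄ = 6.29

A defensible statement: 'if the linear trend continued to x = 23.23, y would be about 128.5510' — the premise is untested.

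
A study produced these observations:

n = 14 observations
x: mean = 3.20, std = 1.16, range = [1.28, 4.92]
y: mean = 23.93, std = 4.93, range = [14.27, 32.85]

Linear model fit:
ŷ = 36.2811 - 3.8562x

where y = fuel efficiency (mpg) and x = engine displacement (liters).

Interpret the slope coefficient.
For each additional liter of engine displacement, predicted fuel efficiency decreases by approximately 3.8562 mpg.

The slope β₁ = -3.8562 gives the rate at which the fitted fuel efficiency changes with engine displacement.

Interpretation:
- Engine displacement up by 1 liter → predicted fuel efficiency decreases by 3.8562 mpg
- The effect is assumed constant over the observed range of x (linearity)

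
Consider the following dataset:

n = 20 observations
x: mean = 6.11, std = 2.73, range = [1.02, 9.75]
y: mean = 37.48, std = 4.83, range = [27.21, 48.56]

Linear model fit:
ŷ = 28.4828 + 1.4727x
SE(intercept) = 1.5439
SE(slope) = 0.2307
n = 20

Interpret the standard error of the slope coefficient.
SE(β̂₁) = 0.2307 is the estimated standard deviation of the slope estimate across repeated samples; relative to β̂₁ = 1.4727 that is 15.7%, a precise estimate.

SE(β̂₁) = 0.2307 says: if we drew many samples of n = 20 from the same population and refit each time, the fitted slopes would scatter with a standard deviation of roughly 0.2307 around the true β₁.

Relative precision:
- SE / |β̂₁| = 0.2307 / 1.4727 = 15.7%
- Rule of thumb (under 20%: precise; 20% to under 50%: moderately precise; 50% or more: imprecise) → precise

Rough 95% range (±2 SE): 1.4727 ± 0.4614 → (1.0113, 1.9341).

What drives SE(β̂₁): more residual scatter → larger SE; larger n (here n = 20) → smaller SE; wider spread of x values → smaller SE.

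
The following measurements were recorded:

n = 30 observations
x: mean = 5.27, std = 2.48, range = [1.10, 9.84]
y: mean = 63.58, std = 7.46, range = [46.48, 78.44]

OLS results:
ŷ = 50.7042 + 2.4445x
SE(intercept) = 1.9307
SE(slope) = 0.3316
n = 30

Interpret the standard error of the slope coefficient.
SE(slope) = 0.3316 measures the uncertainty in the estimated slope. The coefficient is estimated precisely (SE/|β̂₁| = 13.6%).

SE(β̂₁) = 0.3316 says: if we drew many samples of n = 30 from the same population and refit each time, the fitted slopes would scatter with a standard deviation of roughly 0.3316 around the true β₁.

Relative precision:
- SE / |β̂₁| = 0.3316 / 2.4445 = 13.6%
- Rule of thumb (under 20%: precise; 20% to under 50%: moderately precise; 50% or more: imprecise) → precise

Rough 95% range (±2 SE): 2.4445 ± 0.6632 → (1.7813, 3.1077).

What drives SE(β̂₁): wider spread of x values → smaller SE; more residual scatter → larger SE.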